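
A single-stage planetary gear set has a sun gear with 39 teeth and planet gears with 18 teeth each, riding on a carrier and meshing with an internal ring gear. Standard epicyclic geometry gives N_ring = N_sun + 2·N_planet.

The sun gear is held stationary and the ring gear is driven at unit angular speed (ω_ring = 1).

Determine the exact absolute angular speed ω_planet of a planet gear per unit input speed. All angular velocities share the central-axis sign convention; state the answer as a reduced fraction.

N_ring = 39 + 2·18 = 75
39(ω_s−ω_c) = −75(ω_r−ω_c),  ω_s=0, ω_r=1
39(0−ω_c) = −75(1−ω_c)  ⇒  114ω_c = 75  ⇒  ω_c = 25/38
sun–planet: 39·(0−25/38) = −18·(ω_p−ω_c)  ⇒  ω_p−ω_c = −(39/18)·(-25/38) = 325/228
ω_p = 25/38 + 325/228 = 25/12

25/12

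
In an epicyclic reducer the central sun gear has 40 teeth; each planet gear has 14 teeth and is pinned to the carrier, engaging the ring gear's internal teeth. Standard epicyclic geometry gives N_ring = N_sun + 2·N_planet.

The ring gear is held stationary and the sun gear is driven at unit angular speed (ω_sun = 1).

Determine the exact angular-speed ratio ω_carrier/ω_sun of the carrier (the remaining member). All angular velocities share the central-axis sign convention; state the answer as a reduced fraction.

10/27

N_ring = 40 + 2·14 = 68
40(ω_s−ω_c) = −68(ω_r−ω_c),  ω_r=0, ω_s=1
40(1−ω_c) = −68(0−ω_c)  ⇒  108ω_c = 40  ⇒  ω_c = 10/27
ω_c/ω_s = 10/27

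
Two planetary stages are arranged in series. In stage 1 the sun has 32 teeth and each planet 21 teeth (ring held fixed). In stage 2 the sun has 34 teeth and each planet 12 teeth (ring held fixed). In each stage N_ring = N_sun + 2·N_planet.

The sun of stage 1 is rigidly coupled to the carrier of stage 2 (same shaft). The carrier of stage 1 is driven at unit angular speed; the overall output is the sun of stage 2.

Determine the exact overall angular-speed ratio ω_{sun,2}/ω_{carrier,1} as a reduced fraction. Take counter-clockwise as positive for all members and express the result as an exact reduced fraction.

1219/136

Stage 1: N_ring = 32 + 2·21 = 74
Stage 1: 32(ω_s−ω_c) = −74(ω_r−ω_c),  ω_r=0, ω_c=1
Stage 1: ω_s = 1 − (74/32)(0−1) = 53/16
  ⇒ ω_s¹/ω_c¹ = 53/16
Stage 2: N_ring = 34 + 2·12 = 58
Stage 2: 34(ω_s−ω_c) = −58(ω_r−ω_c),  ω_r=0, ω_c=1
Stage 2: ω_s = 1 − (58/34)(0−1) = 46/17
  ⇒ ω_s²/ω_c² = 46/17
Coupling ω_c² = ω_s¹ ⇒ overall = 53/16 × 46/17 = 1219/136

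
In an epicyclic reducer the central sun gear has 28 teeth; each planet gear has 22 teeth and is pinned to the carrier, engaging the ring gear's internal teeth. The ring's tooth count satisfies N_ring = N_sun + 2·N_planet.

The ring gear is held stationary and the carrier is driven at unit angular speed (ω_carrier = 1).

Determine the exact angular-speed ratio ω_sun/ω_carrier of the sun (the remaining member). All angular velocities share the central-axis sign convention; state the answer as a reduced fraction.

N_ring = 28 + 2·22 = 72
28(ω_s−ω_c) = −72(ω_r−ω_c),  ω_r=0, ω_c=1
ω_s = 1 − (72/28)(0−1) = 25/7
ω_s/ω_c = 25/7

25/7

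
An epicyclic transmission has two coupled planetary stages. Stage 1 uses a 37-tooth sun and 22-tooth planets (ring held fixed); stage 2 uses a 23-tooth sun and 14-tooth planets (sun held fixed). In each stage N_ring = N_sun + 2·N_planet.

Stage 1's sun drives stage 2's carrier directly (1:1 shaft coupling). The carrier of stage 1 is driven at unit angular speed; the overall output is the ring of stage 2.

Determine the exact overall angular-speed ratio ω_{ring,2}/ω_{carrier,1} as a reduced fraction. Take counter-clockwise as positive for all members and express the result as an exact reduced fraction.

236/51

Stage 1: N_ring = 37 + 2·22 = 81
Stage 1: 37(ω_s−ω_c) = −81(ω_r−ω_c),  ω_r=0, ω_c=1
Stage 1: ω_s = 1 − (81/37)(0−1) = 118/37
  ⇒ ω_s¹/ω_c¹ = 118/37
Stage 2: N_ring = 23 + 2·14 = 51
Stage 2: 23(ω_s−ω_c) = −51(ω_r−ω_c),  ω_s=0, ω_c=1
Stage 2: ω_r = 1 − (23/51)(0−1) = 74/51
  ⇒ ω_r²/ω_c² = 74/51
Coupling ω_c² = ω_s¹ ⇒ overall = 118/37 × 74/51 = 236/51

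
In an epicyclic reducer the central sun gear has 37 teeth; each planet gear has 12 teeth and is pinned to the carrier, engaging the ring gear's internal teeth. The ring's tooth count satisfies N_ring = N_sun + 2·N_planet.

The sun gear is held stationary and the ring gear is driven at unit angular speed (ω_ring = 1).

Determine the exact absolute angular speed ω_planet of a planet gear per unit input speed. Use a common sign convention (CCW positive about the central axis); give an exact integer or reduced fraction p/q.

N_ring = 37 + 2·12 = 61
37(ω_s−ω_c) = −61(ω_r−ω_c),  ω_s=0, ω_r=1
37(0−ω_c) = −61(1−ω_c)  ⇒  98ω_c = 61  ⇒  ω_c = 61/98
sun–planet: 37·(0−61/98) = −12·(ω_p−ω_c)  ⇒  ω_p−ω_c = −(37/12)·(-61/98) = 2257/1176
ω_p = 61/98 + 2257/1176 = 61/24

61/24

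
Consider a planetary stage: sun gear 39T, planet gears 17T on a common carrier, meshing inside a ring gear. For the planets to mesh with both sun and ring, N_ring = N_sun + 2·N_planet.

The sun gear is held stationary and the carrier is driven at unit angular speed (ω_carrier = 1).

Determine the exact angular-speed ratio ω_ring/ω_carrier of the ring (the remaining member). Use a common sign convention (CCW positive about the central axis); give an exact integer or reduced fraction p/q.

112/73

N_ring = 39 + 2·17 = 73
39(ω_s−ω_c) = −73(ω_r−ω_c),  ω_s=0, ω_c=1
ω_r = 1 − (39/73)(0−1) = 112/73
ω_r/ω_c = 112/73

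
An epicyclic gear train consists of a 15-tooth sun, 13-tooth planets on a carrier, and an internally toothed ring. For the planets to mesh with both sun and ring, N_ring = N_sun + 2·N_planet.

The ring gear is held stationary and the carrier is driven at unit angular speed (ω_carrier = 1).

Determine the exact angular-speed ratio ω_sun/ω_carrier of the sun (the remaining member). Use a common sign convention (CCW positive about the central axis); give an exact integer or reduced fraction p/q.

N_ring = 15 + 2·13 = 41
15(ω_s−ω_c) = −41(ω_r−ω_c),  ω_r=0, ω_c=1
ω_s = 1 − (41/15)(0−1) = 56/15
ω_s/ω_c = 56/15

56/15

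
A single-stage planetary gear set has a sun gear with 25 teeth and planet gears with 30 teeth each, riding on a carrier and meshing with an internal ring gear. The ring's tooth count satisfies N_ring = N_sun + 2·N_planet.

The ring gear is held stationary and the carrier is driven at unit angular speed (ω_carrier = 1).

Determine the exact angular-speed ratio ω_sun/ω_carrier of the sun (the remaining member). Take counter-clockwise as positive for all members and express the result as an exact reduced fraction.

N_ring = 25 + 2·30 = 85
25(ω_s−ω_c) = −85(ω_r−ω_c),  ω_r=0, ω_c=1
ω_s = 1 − (85/25)(0−1) = 22/5
ω_s/ω_c = 22/5

22/5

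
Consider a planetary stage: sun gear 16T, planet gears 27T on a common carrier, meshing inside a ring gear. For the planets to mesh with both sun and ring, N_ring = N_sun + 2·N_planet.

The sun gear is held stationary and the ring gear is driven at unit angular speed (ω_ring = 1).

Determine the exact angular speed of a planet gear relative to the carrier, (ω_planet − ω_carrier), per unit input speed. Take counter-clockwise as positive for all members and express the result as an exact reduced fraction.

N_ring = 16 + 2·27 = 70
16(ω_s−ω_c) = −70(ω_r−ω_c),  ω_s=0, ω_r=1
16(0−ω_c) = −70(1−ω_c)  ⇒  86ω_c = 70  ⇒  ω_c = 35/43
sun–planet: 16·(0−35/43) = −27·(ω_p−ω_c)  ⇒  ω_p−ω_c = −(16/27)·(-35/43) = 560/1161

560/1161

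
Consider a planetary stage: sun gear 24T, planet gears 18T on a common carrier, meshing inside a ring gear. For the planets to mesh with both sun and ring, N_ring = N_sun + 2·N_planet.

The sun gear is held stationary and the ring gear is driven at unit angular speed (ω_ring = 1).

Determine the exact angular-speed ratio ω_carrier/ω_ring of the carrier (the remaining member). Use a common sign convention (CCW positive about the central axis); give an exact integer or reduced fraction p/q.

5/7

N_ring = 24 + 2·18 = 60
24(ω_s−ω_c) = −60(ω_r−ω_c),  ω_s=0, ω_r=1
24(0−ω_c) = −60(1−ω_c)  ⇒  84ω_c = 60  ⇒  ω_c = 5/7
ω_c/ω_r = 5/7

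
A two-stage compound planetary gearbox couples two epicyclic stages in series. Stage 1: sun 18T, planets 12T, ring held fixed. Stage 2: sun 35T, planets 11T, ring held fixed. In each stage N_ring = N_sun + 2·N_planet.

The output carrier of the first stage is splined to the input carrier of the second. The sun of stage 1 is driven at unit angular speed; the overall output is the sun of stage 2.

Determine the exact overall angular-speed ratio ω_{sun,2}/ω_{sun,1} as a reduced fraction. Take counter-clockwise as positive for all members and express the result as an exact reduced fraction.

138/175

Stage 1: N_ring = 18 + 2·12 = 42
Stage 1: 18(ω_s−ω_c) = −42(ω_r−ω_c),  ω_r=0, ω_s=1
Stage 1: 18(1−ω_c) = −42(0−ω_c)  ⇒  60ω_c = 18  ⇒  ω_c = 3/10
  ⇒ ω_c¹/ω_s¹ = 3/10
Stage 2: N_ring = 35 + 2·11 = 57
Stage 2: 35(ω_s−ω_c) = −57(ω_r−ω_c),  ω_r=0, ω_c=1
Stage 2: ω_s = 1 − (57/35)(0−1) = 92/35
  ⇒ ω_s²/ω_c² = 92/35
Coupling ω_c² = ω_c¹ ⇒ overall = 3/10 × 92/35 = 138/175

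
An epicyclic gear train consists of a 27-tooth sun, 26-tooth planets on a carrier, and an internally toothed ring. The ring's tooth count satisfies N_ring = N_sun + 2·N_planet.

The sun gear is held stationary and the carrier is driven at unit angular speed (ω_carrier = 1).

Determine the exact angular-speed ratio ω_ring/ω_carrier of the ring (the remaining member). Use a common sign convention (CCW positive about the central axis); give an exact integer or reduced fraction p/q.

106/79

N_ring = 27 + 2·26 = 79
27(ω_s−ω_c) = −79(ω_r−ω_c),  ω_s=0, ω_c=1
ω_r = 1 − (27/79)(0−1) = 106/79
ω_r/ω_c = 106/79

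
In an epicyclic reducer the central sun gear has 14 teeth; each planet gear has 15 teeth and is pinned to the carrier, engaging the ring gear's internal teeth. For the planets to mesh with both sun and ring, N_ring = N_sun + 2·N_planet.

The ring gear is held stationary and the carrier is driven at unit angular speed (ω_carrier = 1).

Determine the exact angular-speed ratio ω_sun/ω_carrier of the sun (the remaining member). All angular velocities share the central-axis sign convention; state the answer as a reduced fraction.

29/7

N_ring = 14 + 2·15 = 44
14(ω_s−ω_c) = −44(ω_r−ω_c),  ω_r=0, ω_c=1
ω_s = 1 − (44/14)(0−1) = 29/7
ω_s/ω_c = 29/7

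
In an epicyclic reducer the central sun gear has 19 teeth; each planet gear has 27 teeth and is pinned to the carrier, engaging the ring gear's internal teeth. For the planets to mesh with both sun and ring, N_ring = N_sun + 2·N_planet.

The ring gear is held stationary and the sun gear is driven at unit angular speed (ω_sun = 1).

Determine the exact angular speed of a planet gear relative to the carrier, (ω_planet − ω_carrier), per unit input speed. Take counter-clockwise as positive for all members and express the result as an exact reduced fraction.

-1387/2484

N_ring = 19 + 2·27 = 73
19(ω_s−ω_c) = −73(ω_r−ω_c),  ω_r=0, ω_s=1
19(1−ω_c) = −73(0−ω_c)  ⇒  92ω_c = 19  ⇒  ω_c = 19/92
sun–planet: 19·(1−19/92) = −27·(ω_p−ω_c)  ⇒  ω_p−ω_c = −(19/27)·(73/92) = -1387/2484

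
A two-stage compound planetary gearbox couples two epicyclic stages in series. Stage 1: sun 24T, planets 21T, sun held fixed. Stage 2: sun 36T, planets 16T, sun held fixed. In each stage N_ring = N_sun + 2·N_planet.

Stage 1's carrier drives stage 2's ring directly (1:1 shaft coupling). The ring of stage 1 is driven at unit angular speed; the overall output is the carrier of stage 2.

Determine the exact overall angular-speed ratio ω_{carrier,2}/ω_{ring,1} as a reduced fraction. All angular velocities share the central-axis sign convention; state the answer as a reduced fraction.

Stage 1: N_ring = 24 + 2·21 = 66
Stage 1: 24(ω_s−ω_c) = −66(ω_r−ω_c),  ω_s=0, ω_r=1
Stage 1: 24(0−ω_c) = −66(1−ω_c)  ⇒  90ω_c = 66  ⇒  ω_c = 11/15
  ⇒ ω_c¹/ω_r¹ = 11/15
Stage 2: N_ring = 36 + 2·16 = 68
Stage 2: 36(ω_s−ω_c) = −68(ω_r−ω_c),  ω_s=0, ω_r=1
Stage 2: 36(0−ω_c) = −68(1−ω_c)  ⇒  104ω_c = 68  ⇒  ω_c = 17/26
  ⇒ ω_c²/ω_r² = 17/26
Coupling ω_r² = ω_c¹ ⇒ overall = 11/15 × 17/26 = 187/390

187/390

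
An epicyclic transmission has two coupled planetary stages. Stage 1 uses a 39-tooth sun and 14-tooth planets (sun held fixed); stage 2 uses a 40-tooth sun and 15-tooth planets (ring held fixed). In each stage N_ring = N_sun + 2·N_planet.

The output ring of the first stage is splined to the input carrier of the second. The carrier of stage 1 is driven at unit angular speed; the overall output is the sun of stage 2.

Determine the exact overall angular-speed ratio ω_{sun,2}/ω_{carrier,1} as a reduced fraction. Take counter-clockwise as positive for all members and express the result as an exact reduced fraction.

Stage 1: N_ring = 39 + 2·14 = 67
Stage 1: 39(ω_s−ω_c) = −67(ω_r−ω_c),  ω_s=0, ω_c=1
Stage 1: ω_r = 1 − (39/67)(0−1) = 106/67
  ⇒ ω_r¹/ω_c¹ = 106/67
Stage 2: N_ring = 40 + 2·15 = 70
Stage 2: 40(ω_s−ω_c) = −70(ω_r−ω_c),  ω_r=0, ω_c=1
Stage 2: ω_s = 1 − (70/40)(0−1) = 11/4
  ⇒ ω_s²/ω_c² = 11/4
Coupling ω_c² = ω_r¹ ⇒ overall = 106/67 × 11/4 = 583/134

583/134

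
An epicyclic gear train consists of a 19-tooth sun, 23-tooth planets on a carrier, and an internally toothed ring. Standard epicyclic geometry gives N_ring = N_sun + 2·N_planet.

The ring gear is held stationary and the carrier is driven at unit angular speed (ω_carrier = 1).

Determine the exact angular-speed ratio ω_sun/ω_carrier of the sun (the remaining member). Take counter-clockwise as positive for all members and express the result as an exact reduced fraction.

N_ring = 19 + 2·23 = 65
19(ω_s−ω_c) = −65(ω_r−ω_c),  ω_r=0, ω_c=1
ω_s = 1 − (65/19)(0−1) = 84/19
ω_s/ω_c = 84/19

84/19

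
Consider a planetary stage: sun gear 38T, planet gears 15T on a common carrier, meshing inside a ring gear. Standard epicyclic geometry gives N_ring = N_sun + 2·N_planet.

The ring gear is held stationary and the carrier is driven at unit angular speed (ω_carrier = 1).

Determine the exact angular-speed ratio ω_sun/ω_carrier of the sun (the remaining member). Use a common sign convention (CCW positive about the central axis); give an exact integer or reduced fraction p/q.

N_ring = 38 + 2·15 = 68
38(ω_s−ω_c) = −68(ω_r−ω_c),  ω_r=0, ω_c=1
ω_s = 1 − (68/38)(0−1) = 53/19
ω_s/ω_c = 53/19

53/19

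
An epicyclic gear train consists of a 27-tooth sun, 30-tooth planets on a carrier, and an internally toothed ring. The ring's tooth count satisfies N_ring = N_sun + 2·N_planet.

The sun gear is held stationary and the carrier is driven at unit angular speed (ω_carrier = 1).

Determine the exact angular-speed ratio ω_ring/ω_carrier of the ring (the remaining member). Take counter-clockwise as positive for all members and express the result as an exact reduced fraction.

38/29

N_ring = 27 + 2·30 = 87
27(ω_s−ω_c) = −87(ω_r−ω_c),  ω_s=0, ω_c=1
ω_r = 1 − (27/87)(0−1) = 38/29
ω_r/ω_c = 38/29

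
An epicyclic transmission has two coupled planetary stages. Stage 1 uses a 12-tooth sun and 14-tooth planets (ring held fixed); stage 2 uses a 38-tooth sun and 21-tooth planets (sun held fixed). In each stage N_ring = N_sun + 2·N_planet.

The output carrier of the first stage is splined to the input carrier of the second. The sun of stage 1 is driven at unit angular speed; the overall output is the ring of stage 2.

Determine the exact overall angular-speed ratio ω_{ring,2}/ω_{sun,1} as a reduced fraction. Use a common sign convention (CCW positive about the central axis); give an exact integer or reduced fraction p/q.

Stage 1: N_ring = 12 + 2·14 = 40
Stage 1: 12(ω_s−ω_c) = −40(ω_r−ω_c),  ω_r=0, ω_s=1
Stage 1: 12(1−ω_c) = −40(0−ω_c)  ⇒  52ω_c = 12  ⇒  ω_c = 3/13
  ⇒ ω_c¹/ω_s¹ = 3/13
Stage 2: N_ring = 38 + 2·21 = 80
Stage 2: 38(ω_s−ω_c) = −80(ω_r−ω_c),  ω_s=0, ω_c=1
Stage 2: ω_r = 1 − (38/80)(0−1) = 59/40
  ⇒ ω_r²/ω_c² = 59/40
Coupling ω_c² = ω_c¹ ⇒ overall = 3/13 × 59/40 = 177/520

177/520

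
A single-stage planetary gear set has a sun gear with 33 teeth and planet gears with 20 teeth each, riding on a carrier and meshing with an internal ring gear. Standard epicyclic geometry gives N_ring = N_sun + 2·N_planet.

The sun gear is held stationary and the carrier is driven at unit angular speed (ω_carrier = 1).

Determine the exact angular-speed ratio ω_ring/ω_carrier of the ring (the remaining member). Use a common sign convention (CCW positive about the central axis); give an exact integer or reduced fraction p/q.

106/73

N_ring = 33 + 2·20 = 73
33(ω_s−ω_c) = −73(ω_r−ω_c),  ω_s=0, ω_c=1
ω_r = 1 − (33/73)(0−1) = 106/73
ω_r/ω_c = 106/73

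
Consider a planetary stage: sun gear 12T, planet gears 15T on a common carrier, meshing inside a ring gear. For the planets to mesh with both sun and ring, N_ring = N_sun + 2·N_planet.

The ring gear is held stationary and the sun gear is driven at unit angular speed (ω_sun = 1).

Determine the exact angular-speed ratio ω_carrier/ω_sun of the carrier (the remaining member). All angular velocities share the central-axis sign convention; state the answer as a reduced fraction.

N_ring = 12 + 2·15 = 42
12(ω_s−ω_c) = −42(ω_r−ω_c),  ω_r=0, ω_s=1
12(1−ω_c) = −42(0−ω_c)  ⇒  54ω_c = 12  ⇒  ω_c = 2/9
ω_c/ω_s = 2/9

2/9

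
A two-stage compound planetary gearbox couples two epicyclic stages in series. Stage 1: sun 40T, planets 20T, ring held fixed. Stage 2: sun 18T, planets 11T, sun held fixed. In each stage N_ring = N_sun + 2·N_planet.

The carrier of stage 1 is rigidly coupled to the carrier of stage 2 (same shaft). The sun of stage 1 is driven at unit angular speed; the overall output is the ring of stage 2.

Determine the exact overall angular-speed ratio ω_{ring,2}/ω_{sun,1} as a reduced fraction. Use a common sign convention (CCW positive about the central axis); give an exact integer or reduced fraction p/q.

Stage 1: N_ring = 40 + 2·20 = 80
Stage 1: 40(ω_s−ω_c) = −80(ω_r−ω_c),  ω_r=0, ω_s=1
Stage 1: 40(1−ω_c) = −80(0−ω_c)  ⇒  120ω_c = 40  ⇒  ω_c = 1/3
  ⇒ ω_c¹/ω_s¹ = 1/3
Stage 2: N_ring = 18 + 2·11 = 40
Stage 2: 18(ω_s−ω_c) = −40(ω_r−ω_c),  ω_s=0, ω_c=1
Stage 2: ω_r = 1 − (18/40)(0−1) = 29/20
  ⇒ ω_r²/ω_c² = 29/20
Coupling ω_c² = ω_c¹ ⇒ overall = 1/3 × 29/20 = 29/60

29/60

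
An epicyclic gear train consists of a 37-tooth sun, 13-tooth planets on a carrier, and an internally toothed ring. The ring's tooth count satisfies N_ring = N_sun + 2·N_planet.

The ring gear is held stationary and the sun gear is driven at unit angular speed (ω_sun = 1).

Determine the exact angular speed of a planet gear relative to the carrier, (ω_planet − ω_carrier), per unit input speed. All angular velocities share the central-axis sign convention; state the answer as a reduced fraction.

-2331/1300

N_ring = 37 + 2·13 = 63
37(ω_s−ω_c) = −63(ω_r−ω_c),  ω_r=0, ω_s=1
37(1−ω_c) = −63(0−ω_c)  ⇒  100ω_c = 37  ⇒  ω_c = 37/100
sun–planet: 37·(1−37/100) = −13·(ω_p−ω_c)  ⇒  ω_p−ω_c = −(37/13)·(63/100) = -2331/1300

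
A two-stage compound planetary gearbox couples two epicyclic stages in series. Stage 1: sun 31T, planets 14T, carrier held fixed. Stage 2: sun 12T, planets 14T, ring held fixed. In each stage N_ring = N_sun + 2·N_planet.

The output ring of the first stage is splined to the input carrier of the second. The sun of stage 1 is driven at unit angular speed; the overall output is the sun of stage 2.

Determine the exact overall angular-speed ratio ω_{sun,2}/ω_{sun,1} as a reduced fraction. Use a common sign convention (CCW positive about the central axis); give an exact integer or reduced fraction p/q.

Stage 1: N_ring = 31 + 2·14 = 59
Stage 1: 31(ω_s−ω_c) = −59(ω_r−ω_c),  ω_c=0, ω_s=1
Stage 1: ω_r = 0 − (31/59)(1−0) = -31/59
  ⇒ ω_r¹/ω_s¹ = -31/59
Stage 2: N_ring = 12 + 2·14 = 40
Stage 2: 12(ω_s−ω_c) = −40(ω_r−ω_c),  ω_r=0, ω_c=1
Stage 2: ω_s = 1 − (40/12)(0−1) = 13/3
  ⇒ ω_s²/ω_c² = 13/3
Coupling ω_c² = ω_r¹ ⇒ overall = -31/59 × 13/3 = -403/177

-403/177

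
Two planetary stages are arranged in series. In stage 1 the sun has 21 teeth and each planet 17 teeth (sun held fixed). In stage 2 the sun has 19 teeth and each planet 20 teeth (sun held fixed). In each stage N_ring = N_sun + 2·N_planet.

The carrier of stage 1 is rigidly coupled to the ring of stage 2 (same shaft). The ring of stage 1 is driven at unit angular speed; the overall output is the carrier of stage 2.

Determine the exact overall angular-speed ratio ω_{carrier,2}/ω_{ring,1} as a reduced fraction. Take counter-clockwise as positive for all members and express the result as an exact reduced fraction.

Stage 1: N_ring = 21 + 2·17 = 55
Stage 1: 21(ω_s−ω_c) = −55(ω_r−ω_c),  ω_s=0, ω_r=1
Stage 1: 21(0−ω_c) = −55(1−ω_c)  ⇒  76ω_c = 55  ⇒  ω_c = 55/76
  ⇒ ω_c¹/ω_r¹ = 55/76
Stage 2: N_ring = 19 + 2·20 = 59
Stage 2: 19(ω_s−ω_c) = −59(ω_r−ω_c),  ω_s=0, ω_r=1
Stage 2: 19(0−ω_c) = −59(1−ω_c)  ⇒  78ω_c = 59  ⇒  ω_c = 59/78
  ⇒ ω_c²/ω_r² = 59/78
Coupling ω_r² = ω_c¹ ⇒ overall = 55/76 × 59/78 = 3245/5928

3245/5928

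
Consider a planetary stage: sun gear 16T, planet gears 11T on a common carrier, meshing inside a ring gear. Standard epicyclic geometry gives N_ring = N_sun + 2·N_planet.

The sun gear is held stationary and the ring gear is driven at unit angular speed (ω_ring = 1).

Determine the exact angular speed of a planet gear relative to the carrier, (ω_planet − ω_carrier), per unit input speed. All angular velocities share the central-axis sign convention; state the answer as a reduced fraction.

304/297

N_ring = 16 + 2·11 = 38
16(ω_s−ω_c) = −38(ω_r−ω_c),  ω_s=0, ω_r=1
16(0−ω_c) = −38(1−ω_c)  ⇒  54ω_c = 38  ⇒  ω_c = 19/27
sun–planet: 16·(0−19/27) = −11·(ω_p−ω_c)  ⇒  ω_p−ω_c = −(16/11)·(-19/27) = 304/297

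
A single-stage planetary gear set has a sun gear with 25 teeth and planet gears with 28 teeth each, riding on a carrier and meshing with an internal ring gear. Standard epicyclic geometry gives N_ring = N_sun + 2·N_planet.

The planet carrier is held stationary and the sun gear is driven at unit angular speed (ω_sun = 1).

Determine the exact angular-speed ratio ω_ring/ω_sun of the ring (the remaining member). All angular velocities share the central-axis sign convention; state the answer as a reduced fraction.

N_ring = 25 + 2·28 = 81
25(ω_s−ω_c) = −81(ω_r−ω_c),  ω_c=0, ω_s=1
ω_r = 0 − (25/81)(1−0) = -25/81
ω_r/ω_s = -25/81

-25/81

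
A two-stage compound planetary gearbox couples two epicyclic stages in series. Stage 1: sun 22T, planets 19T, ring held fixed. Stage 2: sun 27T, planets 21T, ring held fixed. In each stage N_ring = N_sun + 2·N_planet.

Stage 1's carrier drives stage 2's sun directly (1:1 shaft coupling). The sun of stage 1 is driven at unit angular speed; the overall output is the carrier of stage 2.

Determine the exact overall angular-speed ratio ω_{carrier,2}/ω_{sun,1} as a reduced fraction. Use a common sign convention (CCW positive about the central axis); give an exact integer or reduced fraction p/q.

Stage 1: N_ring = 22 + 2·19 = 60
Stage 1: 22(ω_s−ω_c) = −60(ω_r−ω_c),  ω_r=0, ω_s=1
Stage 1: 22(1−ω_c) = −60(0−ω_c)  ⇒  82ω_c = 22  ⇒  ω_c = 11/41
  ⇒ ω_c¹/ω_s¹ = 11/41
Stage 2: N_ring = 27 + 2·21 = 69
Stage 2: 27(ω_s−ω_c) = −69(ω_r−ω_c),  ω_r=0, ω_s=1
Stage 2: 27(1−ω_c) = −69(0−ω_c)  ⇒  96ω_c = 27  ⇒  ω_c = 9/32
  ⇒ ω_c²/ω_s² = 9/32
Coupling ω_s² = ω_c¹ ⇒ overall = 11/41 × 9/32 = 99/1312

99/1312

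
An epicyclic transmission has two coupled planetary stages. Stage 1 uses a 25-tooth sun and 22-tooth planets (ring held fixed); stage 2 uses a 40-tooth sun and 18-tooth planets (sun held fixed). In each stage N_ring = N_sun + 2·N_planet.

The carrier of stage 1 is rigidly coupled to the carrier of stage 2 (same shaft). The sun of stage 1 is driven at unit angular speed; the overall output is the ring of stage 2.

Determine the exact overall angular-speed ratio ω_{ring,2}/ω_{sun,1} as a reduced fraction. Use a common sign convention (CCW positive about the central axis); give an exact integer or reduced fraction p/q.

Stage 1: N_ring = 25 + 2·22 = 69
Stage 1: 25(ω_s−ω_c) = −69(ω_r−ω_c),  ω_r=0, ω_s=1
Stage 1: 25(1−ω_c) = −69(0−ω_c)  ⇒  94ω_c = 25  ⇒  ω_c = 25/94
  ⇒ ω_c¹/ω_s¹ = 25/94
Stage 2: N_ring = 40 + 2·18 = 76
Stage 2: 40(ω_s−ω_c) = −76(ω_r−ω_c),  ω_s=0, ω_c=1
Stage 2: ω_r = 1 − (40/76)(0−1) = 29/19
  ⇒ ω_r²/ω_c² = 29/19
Coupling ω_c² = ω_c¹ ⇒ overall = 25/94 × 29/19 = 725/1786

725/1786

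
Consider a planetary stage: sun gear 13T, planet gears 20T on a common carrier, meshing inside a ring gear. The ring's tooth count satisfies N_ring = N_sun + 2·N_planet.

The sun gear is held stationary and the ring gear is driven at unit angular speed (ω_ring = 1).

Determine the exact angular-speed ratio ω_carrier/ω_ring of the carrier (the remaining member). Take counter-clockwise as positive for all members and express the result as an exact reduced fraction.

N_ring = 13 + 2·20 = 53
13(ω_s−ω_c) = −53(ω_r−ω_c),  ω_s=0, ω_r=1
13(0−ω_c) = −53(1−ω_c)  ⇒  66ω_c = 53  ⇒  ω_c = 53/66
ω_c/ω_r = 53/66

53/66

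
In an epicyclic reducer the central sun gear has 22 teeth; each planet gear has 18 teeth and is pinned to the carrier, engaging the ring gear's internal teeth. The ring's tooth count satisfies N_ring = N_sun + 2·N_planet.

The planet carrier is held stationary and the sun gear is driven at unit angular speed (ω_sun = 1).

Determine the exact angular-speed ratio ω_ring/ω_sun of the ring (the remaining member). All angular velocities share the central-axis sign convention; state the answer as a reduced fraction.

-11/29

N_ring = 22 + 2·18 = 58
22(ω_s−ω_c) = −58(ω_r−ω_c),  ω_c=0, ω_s=1
ω_r = 0 − (22/58)(1−0) = -11/29
ω_r/ω_s = -11/29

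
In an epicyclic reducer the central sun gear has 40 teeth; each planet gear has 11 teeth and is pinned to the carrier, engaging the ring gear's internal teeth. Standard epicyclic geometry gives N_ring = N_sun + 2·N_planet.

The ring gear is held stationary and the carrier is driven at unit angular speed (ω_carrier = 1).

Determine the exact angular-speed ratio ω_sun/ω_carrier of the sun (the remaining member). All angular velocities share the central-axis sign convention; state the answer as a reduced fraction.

51/20

N_ring = 40 + 2·11 = 62
40(ω_s−ω_c) = −62(ω_r−ω_c),  ω_r=0, ω_c=1
ω_s = 1 − (62/40)(0−1) = 51/20
ω_s/ω_c = 51/20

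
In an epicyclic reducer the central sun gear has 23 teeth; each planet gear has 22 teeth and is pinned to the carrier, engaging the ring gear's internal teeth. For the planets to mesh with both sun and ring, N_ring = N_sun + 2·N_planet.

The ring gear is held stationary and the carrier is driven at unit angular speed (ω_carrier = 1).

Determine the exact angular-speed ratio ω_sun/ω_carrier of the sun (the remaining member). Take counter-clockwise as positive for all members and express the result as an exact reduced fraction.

90/23

N_ring = 23 + 2·22 = 67
23(ω_s−ω_c) = −67(ω_r−ω_c),  ω_r=0, ω_c=1
ω_s = 1 − (67/23)(0−1) = 90/23
ω_s/ω_c = 90/23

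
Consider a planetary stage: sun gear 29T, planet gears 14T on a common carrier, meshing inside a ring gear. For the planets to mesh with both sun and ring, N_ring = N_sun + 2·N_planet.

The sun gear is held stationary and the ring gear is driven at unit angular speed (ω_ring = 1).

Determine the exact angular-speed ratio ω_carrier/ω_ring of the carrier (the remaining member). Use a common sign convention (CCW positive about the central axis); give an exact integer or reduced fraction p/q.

57/86

N_ring = 29 + 2·14 = 57
29(ω_s−ω_c) = −57(ω_r−ω_c),  ω_s=0, ω_r=1
29(0−ω_c) = −57(1−ω_c)  ⇒  86ω_c = 57  ⇒  ω_c = 57/86
ω_c/ω_r = 57/86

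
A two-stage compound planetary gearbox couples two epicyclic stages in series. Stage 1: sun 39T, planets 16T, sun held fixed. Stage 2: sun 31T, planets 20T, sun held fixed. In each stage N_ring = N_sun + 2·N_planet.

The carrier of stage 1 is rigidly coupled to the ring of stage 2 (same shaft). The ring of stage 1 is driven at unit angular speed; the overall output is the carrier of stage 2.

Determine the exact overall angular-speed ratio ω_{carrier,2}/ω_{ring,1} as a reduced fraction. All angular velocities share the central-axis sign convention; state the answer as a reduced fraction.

5041/11220

Stage 1: N_ring = 39 + 2·16 = 71
Stage 1: 39(ω_s−ω_c) = −71(ω_r−ω_c),  ω_s=0, ω_r=1
Stage 1: 39(0−ω_c) = −71(1−ω_c)  ⇒  110ω_c = 71  ⇒  ω_c = 71/110
  ⇒ ω_c¹/ω_r¹ = 71/110
Stage 2: N_ring = 31 + 2·20 = 71
Stage 2: 31(ω_s−ω_c) = −71(ω_r−ω_c),  ω_s=0, ω_r=1
Stage 2: 31(0−ω_c) = −71(1−ω_c)  ⇒  102ω_c = 71  ⇒  ω_c = 71/102
  ⇒ ω_c²/ω_r² = 71/102
Coupling ω_r² = ω_c¹ ⇒ overall = 71/110 × 71/102 = 5041/11220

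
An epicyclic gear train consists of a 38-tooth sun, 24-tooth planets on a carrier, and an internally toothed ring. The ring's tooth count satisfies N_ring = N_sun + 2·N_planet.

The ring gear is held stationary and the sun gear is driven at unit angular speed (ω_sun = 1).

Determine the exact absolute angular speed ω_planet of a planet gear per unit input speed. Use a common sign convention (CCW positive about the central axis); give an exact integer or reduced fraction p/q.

N_ring = 38 + 2·24 = 86
38(ω_s−ω_c) = −86(ω_r−ω_c),  ω_r=0, ω_s=1
38(1−ω_c) = −86(0−ω_c)  ⇒  124ω_c = 38  ⇒  ω_c = 19/62
sun–planet: 38·(1−19/62) = −24·(ω_p−ω_c)  ⇒  ω_p−ω_c = −(38/24)·(43/62) = -817/744
ω_p = 19/62 − 817/744 = -19/24

-19/24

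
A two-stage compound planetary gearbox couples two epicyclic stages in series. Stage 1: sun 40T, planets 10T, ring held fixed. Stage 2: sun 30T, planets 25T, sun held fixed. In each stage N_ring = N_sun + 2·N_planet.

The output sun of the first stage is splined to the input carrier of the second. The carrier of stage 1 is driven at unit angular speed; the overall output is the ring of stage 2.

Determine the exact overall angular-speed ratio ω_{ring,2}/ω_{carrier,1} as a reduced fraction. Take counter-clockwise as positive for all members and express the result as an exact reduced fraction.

55/16

Stage 1: N_ring = 40 + 2·10 = 60
Stage 1: 40(ω_s−ω_c) = −60(ω_r−ω_c),  ω_r=0, ω_c=1
Stage 1: ω_s = 1 − (60/40)(0−1) = 5/2
  ⇒ ω_s¹/ω_c¹ = 5/2
Stage 2: N_ring = 30 + 2·25 = 80
Stage 2: 30(ω_s−ω_c) = −80(ω_r−ω_c),  ω_s=0, ω_c=1
Stage 2: ω_r = 1 − (30/80)(0−1) = 11/8
  ⇒ ω_r²/ω_c² = 11/8
Coupling ω_c² = ω_s¹ ⇒ overall = 5/2 × 11/8 = 55/16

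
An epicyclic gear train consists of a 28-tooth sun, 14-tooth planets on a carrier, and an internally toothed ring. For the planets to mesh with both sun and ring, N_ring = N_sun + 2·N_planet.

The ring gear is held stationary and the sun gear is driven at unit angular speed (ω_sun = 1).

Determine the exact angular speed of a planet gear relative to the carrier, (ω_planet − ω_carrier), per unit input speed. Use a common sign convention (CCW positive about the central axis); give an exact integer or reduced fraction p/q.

-4/3

N_ring = 28 + 2·14 = 56
28(ω_s−ω_c) = −56(ω_r−ω_c),  ω_r=0, ω_s=1
28(1−ω_c) = −56(0−ω_c)  ⇒  84ω_c = 28  ⇒  ω_c = 1/3
sun–planet: 28·(1−1/3) = −14·(ω_p−ω_c)  ⇒  ω_p−ω_c = −(28/14)·(2/3) = -4/3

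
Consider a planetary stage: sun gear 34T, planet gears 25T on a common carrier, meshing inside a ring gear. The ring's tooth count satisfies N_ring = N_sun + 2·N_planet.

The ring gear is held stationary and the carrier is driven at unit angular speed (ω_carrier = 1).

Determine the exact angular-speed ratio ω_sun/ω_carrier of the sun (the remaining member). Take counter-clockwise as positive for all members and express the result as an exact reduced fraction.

N_ring = 34 + 2·25 = 84
34(ω_s−ω_c) = −84(ω_r−ω_c),  ω_r=0, ω_c=1
ω_s = 1 − (84/34)(0−1) = 59/17
ω_s/ω_c = 59/17

59/17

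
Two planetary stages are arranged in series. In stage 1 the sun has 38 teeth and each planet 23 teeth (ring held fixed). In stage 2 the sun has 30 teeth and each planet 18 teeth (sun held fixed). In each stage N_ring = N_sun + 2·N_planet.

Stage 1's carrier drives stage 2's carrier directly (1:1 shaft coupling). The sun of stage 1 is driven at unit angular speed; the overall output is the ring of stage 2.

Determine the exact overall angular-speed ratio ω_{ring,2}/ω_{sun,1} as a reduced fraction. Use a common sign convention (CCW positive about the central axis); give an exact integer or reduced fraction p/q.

Stage 1: N_ring = 38 + 2·23 = 84
Stage 1: 38(ω_s−ω_c) = −84(ω_r−ω_c),  ω_r=0, ω_s=1
Stage 1: 38(1−ω_c) = −84(0−ω_c)  ⇒  122ω_c = 38  ⇒  ω_c = 19/61
  ⇒ ω_c¹/ω_s¹ = 19/61
Stage 2: N_ring = 30 + 2·18 = 66
Stage 2: 30(ω_s−ω_c) = −66(ω_r−ω_c),  ω_s=0, ω_c=1
Stage 2: ω_r = 1 − (30/66)(0−1) = 16/11
  ⇒ ω_r²/ω_c² = 16/11
Coupling ω_c² = ω_c¹ ⇒ overall = 19/61 × 16/11 = 304/671

304/671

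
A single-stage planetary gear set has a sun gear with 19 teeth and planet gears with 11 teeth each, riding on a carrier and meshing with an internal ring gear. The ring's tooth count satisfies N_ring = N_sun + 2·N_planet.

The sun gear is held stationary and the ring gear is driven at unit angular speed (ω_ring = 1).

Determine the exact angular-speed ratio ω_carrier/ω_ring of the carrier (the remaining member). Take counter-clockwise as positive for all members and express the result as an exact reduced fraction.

41/60

N_ring = 19 + 2·11 = 41
19(ω_s−ω_c) = −41(ω_r−ω_c),  ω_s=0, ω_r=1
19(0−ω_c) = −41(1−ω_c)  ⇒  60ω_c = 41  ⇒  ω_c = 41/60
ω_c/ω_r = 41/60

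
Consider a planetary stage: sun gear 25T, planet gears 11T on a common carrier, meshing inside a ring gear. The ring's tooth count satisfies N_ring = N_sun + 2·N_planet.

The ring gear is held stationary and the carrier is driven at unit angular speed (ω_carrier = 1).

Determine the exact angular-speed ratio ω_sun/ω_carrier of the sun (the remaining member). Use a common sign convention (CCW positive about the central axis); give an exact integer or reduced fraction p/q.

72/25

N_ring = 25 + 2·11 = 47
25(ω_s−ω_c) = −47(ω_r−ω_c),  ω_r=0, ω_c=1
ω_s = 1 − (47/25)(0−1) = 72/25
ω_s/ω_c = 72/25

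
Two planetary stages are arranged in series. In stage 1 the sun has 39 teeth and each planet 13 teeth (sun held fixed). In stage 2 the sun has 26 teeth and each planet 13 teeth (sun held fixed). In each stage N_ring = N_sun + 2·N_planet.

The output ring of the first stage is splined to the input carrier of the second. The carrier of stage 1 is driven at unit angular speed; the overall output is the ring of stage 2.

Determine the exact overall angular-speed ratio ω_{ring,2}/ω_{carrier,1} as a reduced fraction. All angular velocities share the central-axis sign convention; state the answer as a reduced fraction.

12/5

Stage 1: N_ring = 39 + 2·13 = 65
Stage 1: 39(ω_s−ω_c) = −65(ω_r−ω_c),  ω_s=0, ω_c=1
Stage 1: ω_r = 1 − (39/65)(0−1) = 8/5
  ⇒ ω_r¹/ω_c¹ = 8/5
Stage 2: N_ring = 26 + 2·13 = 52
Stage 2: 26(ω_s−ω_c) = −52(ω_r−ω_c),  ω_s=0, ω_c=1
Stage 2: ω_r = 1 − (26/52)(0−1) = 3/2
  ⇒ ω_r²/ω_c² = 3/2
Coupling ω_c² = ω_r¹ ⇒ overall = 8/5 × 3/2 = 12/5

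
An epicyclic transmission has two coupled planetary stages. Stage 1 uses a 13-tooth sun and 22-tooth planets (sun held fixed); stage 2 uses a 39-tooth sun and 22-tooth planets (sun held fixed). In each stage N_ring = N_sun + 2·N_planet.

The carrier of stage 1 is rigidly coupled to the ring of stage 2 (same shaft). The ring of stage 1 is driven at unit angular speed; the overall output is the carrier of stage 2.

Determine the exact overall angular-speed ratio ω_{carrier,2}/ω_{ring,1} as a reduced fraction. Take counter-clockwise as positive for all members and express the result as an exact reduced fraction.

4731/8540

Stage 1: N_ring = 13 + 2·22 = 57
Stage 1: 13(ω_s−ω_c) = −57(ω_r−ω_c),  ω_s=0, ω_r=1
Stage 1: 13(0−ω_c) = −57(1−ω_c)  ⇒  70ω_c = 57  ⇒  ω_c = 57/70
  ⇒ ω_c¹/ω_r¹ = 57/70
Stage 2: N_ring = 39 + 2·22 = 83
Stage 2: 39(ω_s−ω_c) = −83(ω_r−ω_c),  ω_s=0, ω_r=1
Stage 2: 39(0−ω_c) = −83(1−ω_c)  ⇒  122ω_c = 83  ⇒  ω_c = 83/122
  ⇒ ω_c²/ω_r² = 83/122
Coupling ω_r² = ω_c¹ ⇒ overall = 57/70 × 83/122 = 4731/8540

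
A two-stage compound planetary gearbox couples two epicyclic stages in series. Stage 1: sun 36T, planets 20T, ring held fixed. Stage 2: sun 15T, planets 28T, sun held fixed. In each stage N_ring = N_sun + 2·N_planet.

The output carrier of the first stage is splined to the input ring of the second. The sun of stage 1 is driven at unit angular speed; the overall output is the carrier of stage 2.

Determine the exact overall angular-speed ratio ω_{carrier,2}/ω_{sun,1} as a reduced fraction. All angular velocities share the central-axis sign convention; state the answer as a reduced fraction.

639/2408

Stage 1: N_ring = 36 + 2·20 = 76
Stage 1: 36(ω_s−ω_c) = −76(ω_r−ω_c),  ω_r=0, ω_s=1
Stage 1: 36(1−ω_c) = −76(0−ω_c)  ⇒  112ω_c = 36  ⇒  ω_c = 9/28
  ⇒ ω_c¹/ω_s¹ = 9/28
Stage 2: N_ring = 15 + 2·28 = 71
Stage 2: 15(ω_s−ω_c) = −71(ω_r−ω_c),  ω_s=0, ω_r=1
Stage 2: 15(0−ω_c) = −71(1−ω_c)  ⇒  86ω_c = 71  ⇒  ω_c = 71/86
  ⇒ ω_c²/ω_r² = 71/86
Coupling ω_r² = ω_c¹ ⇒ overall = 9/28 × 71/86 = 639/2408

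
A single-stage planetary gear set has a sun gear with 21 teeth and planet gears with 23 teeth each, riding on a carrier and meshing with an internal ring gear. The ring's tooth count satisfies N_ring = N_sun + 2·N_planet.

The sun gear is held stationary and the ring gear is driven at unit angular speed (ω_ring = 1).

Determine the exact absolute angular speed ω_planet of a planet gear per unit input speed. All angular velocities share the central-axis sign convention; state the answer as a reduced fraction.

67/46

N_ring = 21 + 2·23 = 67
21(ω_s−ω_c) = −67(ω_r−ω_c),  ω_s=0, ω_r=1
21(0−ω_c) = −67(1−ω_c)  ⇒  88ω_c = 67  ⇒  ω_c = 67/88
sun–planet: 21·(0−67/88) = −23·(ω_p−ω_c)  ⇒  ω_p−ω_c = −(21/23)·(-67/88) = 1407/2024
ω_p = 67/88 + 1407/2024 = 67/46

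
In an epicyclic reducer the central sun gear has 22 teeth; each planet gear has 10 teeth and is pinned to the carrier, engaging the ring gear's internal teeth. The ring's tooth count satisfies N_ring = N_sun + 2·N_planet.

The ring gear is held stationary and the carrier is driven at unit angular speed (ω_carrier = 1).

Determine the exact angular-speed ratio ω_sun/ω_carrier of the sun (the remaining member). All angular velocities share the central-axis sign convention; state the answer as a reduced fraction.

N_ring = 22 + 2·10 = 42
22(ω_s−ω_c) = −42(ω_r−ω_c),  ω_r=0, ω_c=1
ω_s = 1 − (42/22)(0−1) = 32/11
ω_s/ω_c = 32/11

32/11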